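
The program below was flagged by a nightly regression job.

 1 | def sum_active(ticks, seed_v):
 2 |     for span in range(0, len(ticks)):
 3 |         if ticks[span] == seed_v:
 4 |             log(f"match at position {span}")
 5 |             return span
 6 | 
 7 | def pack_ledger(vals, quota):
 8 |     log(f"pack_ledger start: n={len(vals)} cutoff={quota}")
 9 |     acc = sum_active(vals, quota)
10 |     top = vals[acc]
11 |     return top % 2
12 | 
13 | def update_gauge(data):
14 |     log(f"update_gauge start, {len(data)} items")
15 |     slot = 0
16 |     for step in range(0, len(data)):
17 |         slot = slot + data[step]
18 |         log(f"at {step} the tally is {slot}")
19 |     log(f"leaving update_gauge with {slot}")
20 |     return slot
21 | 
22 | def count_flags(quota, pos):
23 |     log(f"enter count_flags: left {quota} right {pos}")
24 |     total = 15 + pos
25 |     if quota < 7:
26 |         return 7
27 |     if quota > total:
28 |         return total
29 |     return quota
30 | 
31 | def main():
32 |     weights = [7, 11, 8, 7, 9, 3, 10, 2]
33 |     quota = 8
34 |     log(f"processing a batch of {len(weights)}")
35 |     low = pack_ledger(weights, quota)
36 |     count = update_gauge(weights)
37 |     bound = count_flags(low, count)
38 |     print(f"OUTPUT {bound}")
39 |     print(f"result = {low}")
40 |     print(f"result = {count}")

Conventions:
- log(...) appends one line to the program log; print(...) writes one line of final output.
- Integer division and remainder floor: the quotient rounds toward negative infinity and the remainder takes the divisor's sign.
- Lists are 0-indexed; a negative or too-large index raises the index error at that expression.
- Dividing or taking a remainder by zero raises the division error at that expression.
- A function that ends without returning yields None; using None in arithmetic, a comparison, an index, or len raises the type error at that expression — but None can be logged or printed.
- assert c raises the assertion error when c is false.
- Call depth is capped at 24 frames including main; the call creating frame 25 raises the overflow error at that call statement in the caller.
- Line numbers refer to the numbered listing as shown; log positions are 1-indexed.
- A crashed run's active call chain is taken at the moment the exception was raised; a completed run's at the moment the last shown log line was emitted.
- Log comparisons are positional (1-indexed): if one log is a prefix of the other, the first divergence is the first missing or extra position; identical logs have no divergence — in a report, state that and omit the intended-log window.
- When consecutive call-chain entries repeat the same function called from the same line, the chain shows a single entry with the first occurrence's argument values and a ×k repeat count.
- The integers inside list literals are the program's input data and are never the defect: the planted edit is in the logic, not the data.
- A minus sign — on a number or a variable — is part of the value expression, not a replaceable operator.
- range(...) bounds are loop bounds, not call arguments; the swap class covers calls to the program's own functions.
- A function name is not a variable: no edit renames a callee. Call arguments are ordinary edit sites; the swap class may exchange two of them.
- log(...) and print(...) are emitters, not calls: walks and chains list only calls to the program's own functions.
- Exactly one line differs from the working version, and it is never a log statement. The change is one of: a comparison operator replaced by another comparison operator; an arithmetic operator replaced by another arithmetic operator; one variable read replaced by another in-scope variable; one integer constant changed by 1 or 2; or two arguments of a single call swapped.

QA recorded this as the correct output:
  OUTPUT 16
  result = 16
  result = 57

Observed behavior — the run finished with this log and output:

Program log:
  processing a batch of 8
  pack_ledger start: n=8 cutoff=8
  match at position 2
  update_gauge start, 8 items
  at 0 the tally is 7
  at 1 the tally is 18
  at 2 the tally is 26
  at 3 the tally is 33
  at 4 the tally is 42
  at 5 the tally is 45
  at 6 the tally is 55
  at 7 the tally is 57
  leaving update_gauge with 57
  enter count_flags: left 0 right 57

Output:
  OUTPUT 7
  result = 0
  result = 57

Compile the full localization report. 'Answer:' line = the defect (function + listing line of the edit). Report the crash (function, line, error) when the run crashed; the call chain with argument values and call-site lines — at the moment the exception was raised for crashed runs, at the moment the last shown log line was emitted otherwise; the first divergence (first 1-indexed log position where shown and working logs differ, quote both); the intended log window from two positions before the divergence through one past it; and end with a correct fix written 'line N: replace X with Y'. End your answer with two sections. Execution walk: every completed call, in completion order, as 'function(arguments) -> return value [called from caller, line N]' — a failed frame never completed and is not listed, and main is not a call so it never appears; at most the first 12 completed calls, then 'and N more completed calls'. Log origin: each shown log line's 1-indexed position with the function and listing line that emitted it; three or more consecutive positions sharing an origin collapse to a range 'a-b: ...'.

Answer: the defect is in pack_ledger at line 11.
Key fact: The earliest visible damage is log position 14 — 'enter count_flags: left 0 right 57' rather than the intended 'enter count_flags: left 16 right 57'.
Call chain: main -> count_flags(0, 57) (called at line 37).
First divergence: position 14 — shown 'enter count_flags: left 0 right 57', intended 'enter count_flags: left 16 right 57'.
Intended log window:
  12: at 7 the tally is 57
  13: leaving update_gauge with 57
  14: enter count_flags: left 16 right 57
Execution walk:
  sum_active([7, 11, 8, 7, 9, 3, 10, 2], 8) -> 2  [called from pack_ledger, line 9]
  pack_ledger([7, 11, 8, 7, 9, 3, 10, 2], 8) -> 0  [called from main, line 35]
  update_gauge([7, 11, 8, 7, 9, 3, 10, 2]) -> 57  [called from main, line 36]
  count_flags(0, 57) -> 7  [called from main, line 37]
Log origin:
  1: logged in main at line 34
  2: logged in pack_ledger at line 8
  3: logged in sum_active at line 4
  4: logged in update_gauge at line 14
  5-12: logged in update_gauge at line 18
  13: logged in update_gauge at line 19
  14: logged in count_flags at line 23
A correct fix: line 11: replace `%` with `*`.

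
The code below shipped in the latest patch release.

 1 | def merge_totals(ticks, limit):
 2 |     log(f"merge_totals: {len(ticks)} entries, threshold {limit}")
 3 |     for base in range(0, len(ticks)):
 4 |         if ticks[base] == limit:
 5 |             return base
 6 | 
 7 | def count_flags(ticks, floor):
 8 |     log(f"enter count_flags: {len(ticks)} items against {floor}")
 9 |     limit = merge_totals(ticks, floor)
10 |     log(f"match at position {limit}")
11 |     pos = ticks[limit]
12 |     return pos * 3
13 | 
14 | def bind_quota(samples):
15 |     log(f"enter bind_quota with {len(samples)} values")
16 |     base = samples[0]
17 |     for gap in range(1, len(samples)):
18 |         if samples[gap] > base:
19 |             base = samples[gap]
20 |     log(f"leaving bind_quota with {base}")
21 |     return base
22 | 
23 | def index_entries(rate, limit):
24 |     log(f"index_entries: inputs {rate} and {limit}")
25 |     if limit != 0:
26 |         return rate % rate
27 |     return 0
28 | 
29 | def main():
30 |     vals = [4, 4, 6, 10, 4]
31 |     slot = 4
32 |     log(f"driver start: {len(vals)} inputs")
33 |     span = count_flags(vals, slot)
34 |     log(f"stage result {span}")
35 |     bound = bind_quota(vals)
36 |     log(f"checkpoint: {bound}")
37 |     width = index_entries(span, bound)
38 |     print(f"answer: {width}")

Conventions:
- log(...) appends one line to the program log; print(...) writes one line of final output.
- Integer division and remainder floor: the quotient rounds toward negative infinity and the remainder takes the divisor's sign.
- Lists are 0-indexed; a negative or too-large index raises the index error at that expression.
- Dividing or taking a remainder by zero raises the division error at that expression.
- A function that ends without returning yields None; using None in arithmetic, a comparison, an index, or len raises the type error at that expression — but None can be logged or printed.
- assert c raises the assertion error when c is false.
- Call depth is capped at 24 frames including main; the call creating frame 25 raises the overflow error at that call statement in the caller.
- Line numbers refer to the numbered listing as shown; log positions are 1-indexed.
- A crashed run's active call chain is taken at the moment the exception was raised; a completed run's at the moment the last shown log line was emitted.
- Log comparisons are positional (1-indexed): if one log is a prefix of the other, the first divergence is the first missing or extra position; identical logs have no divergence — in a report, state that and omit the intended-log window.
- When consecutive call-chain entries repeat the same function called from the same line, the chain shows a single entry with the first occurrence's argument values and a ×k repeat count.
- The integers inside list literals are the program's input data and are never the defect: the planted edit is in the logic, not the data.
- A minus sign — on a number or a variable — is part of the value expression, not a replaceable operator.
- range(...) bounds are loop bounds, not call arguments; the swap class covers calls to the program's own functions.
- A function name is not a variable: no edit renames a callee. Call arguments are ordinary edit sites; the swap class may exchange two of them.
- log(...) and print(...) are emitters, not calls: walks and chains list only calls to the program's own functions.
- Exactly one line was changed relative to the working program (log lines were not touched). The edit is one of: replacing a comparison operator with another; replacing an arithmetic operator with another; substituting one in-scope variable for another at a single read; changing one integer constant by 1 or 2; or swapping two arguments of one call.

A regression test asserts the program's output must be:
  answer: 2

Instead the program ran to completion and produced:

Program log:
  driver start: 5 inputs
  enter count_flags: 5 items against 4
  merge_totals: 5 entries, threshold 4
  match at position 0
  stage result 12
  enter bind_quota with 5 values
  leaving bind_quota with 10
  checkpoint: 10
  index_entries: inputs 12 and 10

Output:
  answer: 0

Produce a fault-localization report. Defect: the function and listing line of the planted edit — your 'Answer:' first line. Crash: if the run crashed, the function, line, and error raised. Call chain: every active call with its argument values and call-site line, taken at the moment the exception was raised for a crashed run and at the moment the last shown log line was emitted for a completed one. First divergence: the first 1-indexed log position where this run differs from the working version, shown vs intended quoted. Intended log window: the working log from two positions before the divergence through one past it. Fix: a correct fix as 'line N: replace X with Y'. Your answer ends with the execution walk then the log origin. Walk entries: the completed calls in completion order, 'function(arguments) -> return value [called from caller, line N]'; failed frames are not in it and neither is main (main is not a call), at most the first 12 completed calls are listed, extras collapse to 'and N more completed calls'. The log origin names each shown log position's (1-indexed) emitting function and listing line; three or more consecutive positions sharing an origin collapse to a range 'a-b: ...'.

Answer: the defect is in index_entries at line 26.
The tell: Nothing in the log betrays the bug — only the output does.
Call chain: main -> index_entries(12, 10) (called at line 37).
First divergence: none (the log streams are identical).
Execution walk:
  merge_totals([4, 4, 6, 10, 4], 4) -> 0  [called from count_flags, line 9]
  count_flags([4, 4, 6, 10, 4], 4) -> 12  [called from main, line 33]
  bind_quota([4, 4, 6, 10, 4]) -> 10  [called from main, line 35]
  index_entries(12, 10) -> 0  [called from main, line 37]
Origin of each log line:
  1 — main, line 32
  2 — count_flags, line 8
  3 — merge_totals, line 2
  4 — count_flags, line 10
  5 — main, line 34
  6 — bind_quota, line 15
  7 — bind_quota, line 20
  8 — main, line 36
  9 — index_entries, line 24
A correct fix: line 26: replace `rate % rate` with `rate % limit`.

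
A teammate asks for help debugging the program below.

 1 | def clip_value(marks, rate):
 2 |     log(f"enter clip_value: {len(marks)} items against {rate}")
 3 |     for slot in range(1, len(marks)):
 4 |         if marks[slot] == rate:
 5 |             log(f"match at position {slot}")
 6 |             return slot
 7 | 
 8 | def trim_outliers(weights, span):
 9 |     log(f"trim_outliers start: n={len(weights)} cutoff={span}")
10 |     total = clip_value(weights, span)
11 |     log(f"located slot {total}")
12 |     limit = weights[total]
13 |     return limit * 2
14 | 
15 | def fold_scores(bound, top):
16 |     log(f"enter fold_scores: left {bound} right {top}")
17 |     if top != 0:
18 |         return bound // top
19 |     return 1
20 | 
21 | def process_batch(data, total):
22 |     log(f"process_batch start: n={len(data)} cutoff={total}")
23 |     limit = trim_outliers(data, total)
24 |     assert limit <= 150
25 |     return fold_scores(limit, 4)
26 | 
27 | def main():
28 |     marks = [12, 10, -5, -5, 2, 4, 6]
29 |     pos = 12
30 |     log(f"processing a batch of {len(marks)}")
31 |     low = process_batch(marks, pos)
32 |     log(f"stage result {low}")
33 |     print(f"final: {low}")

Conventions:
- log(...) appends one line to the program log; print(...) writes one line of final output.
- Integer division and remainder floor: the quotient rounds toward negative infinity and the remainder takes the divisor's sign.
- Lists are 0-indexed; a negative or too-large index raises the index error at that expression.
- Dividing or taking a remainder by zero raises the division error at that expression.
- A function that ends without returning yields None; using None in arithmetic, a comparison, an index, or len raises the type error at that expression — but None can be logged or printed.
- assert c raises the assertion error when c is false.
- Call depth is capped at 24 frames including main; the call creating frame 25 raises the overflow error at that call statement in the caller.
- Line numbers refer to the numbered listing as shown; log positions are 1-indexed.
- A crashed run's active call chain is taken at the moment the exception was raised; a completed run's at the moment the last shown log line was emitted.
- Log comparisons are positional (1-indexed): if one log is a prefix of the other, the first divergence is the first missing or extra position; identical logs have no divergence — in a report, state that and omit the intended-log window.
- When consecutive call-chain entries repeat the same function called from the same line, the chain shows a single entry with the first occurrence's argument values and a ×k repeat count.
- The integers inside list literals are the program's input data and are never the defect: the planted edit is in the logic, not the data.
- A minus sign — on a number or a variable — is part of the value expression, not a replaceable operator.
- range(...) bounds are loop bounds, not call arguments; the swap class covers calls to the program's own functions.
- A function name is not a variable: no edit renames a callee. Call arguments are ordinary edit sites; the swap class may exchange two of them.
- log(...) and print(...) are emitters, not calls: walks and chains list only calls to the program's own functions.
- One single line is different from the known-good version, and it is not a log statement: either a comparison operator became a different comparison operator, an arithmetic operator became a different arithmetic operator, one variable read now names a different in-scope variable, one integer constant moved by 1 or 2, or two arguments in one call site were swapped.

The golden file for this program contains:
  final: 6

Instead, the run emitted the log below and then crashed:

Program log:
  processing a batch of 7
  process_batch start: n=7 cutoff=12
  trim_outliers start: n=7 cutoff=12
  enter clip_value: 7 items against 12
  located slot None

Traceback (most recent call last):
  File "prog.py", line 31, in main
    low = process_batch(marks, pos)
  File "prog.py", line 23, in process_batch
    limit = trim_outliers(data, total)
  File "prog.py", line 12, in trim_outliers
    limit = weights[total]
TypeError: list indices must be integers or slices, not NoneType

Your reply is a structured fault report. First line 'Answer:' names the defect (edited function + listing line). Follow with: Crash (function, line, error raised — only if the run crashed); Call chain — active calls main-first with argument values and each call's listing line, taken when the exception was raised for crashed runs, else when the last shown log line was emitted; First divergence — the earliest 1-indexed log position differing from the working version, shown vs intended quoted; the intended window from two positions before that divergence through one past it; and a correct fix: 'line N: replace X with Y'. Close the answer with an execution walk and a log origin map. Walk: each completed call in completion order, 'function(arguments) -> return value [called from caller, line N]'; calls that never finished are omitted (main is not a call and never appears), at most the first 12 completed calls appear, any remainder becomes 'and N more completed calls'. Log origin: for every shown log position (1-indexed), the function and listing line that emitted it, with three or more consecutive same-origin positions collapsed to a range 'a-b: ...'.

Answer: the defect is in clip_value at line 3.
Core observation: Everything matches until log position 5, which reads 'located slot None' in place of 'match at position 0'.
Crash: trim_outliers, line 12, TypeError.
Call chain: main -> process_batch([12, 10, -5, -5, 2, 4, 6], 12) (called at line 31) -> trim_outliers([12, 10, -5, -5, 2, 4, 6], 12) (called at line 23).
First divergence: position 5; shown 'located slot None' vs intended 'match at position 0'.
Intended log window:
  3: trim_outliers start: n=7 cutoff=12
  4: enter clip_value: 7 items against 12
  5: match at position 0
  6: located slot 0
Execution walk:
  clip_value([12, 10, -5, -5, 2, 4, 6], 12) -> None  [called from trim_outliers, line 10]
Log origins:
  1: from main, line 30
  2: from process_batch, line 22
  3: from trim_outliers, line 9
  4: from clip_value, line 2
  5: from trim_outliers, line 11
A correct fix: line 3: replace `1` with `0`.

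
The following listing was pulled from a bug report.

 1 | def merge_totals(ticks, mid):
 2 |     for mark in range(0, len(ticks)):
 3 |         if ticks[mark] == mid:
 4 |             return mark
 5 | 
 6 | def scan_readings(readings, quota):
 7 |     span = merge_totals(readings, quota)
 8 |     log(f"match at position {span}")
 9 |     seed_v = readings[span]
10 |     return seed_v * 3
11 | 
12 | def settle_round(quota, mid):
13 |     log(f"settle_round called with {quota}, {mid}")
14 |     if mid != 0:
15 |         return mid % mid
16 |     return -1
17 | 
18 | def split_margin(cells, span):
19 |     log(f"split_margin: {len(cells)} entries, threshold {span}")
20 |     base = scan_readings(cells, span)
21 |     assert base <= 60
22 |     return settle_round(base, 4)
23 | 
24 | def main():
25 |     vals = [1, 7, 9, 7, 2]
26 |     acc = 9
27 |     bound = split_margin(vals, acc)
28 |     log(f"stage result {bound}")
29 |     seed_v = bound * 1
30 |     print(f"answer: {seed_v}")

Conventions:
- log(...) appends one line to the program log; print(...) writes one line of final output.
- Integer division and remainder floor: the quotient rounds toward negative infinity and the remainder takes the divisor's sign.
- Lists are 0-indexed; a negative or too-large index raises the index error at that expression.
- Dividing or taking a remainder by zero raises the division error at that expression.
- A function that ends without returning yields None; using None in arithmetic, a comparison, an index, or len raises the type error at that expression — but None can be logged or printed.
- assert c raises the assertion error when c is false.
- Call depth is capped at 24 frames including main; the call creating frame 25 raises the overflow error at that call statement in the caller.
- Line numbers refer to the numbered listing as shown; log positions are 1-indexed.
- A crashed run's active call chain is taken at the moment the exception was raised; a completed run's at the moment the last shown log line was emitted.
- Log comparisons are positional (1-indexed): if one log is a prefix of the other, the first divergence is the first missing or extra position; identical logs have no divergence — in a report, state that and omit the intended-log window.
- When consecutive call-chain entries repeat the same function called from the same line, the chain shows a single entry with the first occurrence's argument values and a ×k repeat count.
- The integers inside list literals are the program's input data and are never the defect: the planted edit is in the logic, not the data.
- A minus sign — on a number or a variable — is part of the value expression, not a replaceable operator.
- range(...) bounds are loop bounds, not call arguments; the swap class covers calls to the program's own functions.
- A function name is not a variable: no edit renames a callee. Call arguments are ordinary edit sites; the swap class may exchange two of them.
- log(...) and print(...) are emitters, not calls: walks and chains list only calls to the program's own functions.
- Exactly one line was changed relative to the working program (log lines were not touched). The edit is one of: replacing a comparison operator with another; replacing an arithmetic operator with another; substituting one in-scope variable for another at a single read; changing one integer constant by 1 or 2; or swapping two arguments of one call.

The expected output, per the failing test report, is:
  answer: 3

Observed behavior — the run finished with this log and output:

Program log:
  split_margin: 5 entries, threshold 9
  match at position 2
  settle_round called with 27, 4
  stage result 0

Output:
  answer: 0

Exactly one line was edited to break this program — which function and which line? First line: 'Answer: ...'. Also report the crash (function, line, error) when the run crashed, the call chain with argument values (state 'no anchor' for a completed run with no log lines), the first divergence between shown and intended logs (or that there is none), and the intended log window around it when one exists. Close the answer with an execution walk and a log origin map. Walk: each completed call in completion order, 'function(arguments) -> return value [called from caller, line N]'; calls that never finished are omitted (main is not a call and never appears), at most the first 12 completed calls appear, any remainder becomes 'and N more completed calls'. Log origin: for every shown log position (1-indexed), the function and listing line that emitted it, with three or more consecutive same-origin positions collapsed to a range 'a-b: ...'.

Answer: the defect is in settle_round at line 15.
Key observation: Position 4 is the first bad log line: 'stage result 0' should read 'stage result 3'.
Call chain: main.
First divergence: position 4; shown 'stage result 0' vs intended 'stage result 3'.
Intended log window:
  2: match at position 2
  3: settle_round called with 27, 4
  4: stage result 3
Execution walk:
  merge_totals([1, 7, 9, 7, 2], 9) -> 2  [called from scan_readings, line 7]
  scan_readings([1, 7, 9, 7, 2], 9) -> 27  [called from split_margin, line 20]
  settle_round(27, 4) -> 0  [called from split_margin, line 22]
  split_margin([1, 7, 9, 7, 2], 9) -> 0  [called from main, line 27]
Log origins:
  1 — split_margin, line 19
  2 — scan_readings, line 8
  3 — settle_round, line 13
  4 — main, line 28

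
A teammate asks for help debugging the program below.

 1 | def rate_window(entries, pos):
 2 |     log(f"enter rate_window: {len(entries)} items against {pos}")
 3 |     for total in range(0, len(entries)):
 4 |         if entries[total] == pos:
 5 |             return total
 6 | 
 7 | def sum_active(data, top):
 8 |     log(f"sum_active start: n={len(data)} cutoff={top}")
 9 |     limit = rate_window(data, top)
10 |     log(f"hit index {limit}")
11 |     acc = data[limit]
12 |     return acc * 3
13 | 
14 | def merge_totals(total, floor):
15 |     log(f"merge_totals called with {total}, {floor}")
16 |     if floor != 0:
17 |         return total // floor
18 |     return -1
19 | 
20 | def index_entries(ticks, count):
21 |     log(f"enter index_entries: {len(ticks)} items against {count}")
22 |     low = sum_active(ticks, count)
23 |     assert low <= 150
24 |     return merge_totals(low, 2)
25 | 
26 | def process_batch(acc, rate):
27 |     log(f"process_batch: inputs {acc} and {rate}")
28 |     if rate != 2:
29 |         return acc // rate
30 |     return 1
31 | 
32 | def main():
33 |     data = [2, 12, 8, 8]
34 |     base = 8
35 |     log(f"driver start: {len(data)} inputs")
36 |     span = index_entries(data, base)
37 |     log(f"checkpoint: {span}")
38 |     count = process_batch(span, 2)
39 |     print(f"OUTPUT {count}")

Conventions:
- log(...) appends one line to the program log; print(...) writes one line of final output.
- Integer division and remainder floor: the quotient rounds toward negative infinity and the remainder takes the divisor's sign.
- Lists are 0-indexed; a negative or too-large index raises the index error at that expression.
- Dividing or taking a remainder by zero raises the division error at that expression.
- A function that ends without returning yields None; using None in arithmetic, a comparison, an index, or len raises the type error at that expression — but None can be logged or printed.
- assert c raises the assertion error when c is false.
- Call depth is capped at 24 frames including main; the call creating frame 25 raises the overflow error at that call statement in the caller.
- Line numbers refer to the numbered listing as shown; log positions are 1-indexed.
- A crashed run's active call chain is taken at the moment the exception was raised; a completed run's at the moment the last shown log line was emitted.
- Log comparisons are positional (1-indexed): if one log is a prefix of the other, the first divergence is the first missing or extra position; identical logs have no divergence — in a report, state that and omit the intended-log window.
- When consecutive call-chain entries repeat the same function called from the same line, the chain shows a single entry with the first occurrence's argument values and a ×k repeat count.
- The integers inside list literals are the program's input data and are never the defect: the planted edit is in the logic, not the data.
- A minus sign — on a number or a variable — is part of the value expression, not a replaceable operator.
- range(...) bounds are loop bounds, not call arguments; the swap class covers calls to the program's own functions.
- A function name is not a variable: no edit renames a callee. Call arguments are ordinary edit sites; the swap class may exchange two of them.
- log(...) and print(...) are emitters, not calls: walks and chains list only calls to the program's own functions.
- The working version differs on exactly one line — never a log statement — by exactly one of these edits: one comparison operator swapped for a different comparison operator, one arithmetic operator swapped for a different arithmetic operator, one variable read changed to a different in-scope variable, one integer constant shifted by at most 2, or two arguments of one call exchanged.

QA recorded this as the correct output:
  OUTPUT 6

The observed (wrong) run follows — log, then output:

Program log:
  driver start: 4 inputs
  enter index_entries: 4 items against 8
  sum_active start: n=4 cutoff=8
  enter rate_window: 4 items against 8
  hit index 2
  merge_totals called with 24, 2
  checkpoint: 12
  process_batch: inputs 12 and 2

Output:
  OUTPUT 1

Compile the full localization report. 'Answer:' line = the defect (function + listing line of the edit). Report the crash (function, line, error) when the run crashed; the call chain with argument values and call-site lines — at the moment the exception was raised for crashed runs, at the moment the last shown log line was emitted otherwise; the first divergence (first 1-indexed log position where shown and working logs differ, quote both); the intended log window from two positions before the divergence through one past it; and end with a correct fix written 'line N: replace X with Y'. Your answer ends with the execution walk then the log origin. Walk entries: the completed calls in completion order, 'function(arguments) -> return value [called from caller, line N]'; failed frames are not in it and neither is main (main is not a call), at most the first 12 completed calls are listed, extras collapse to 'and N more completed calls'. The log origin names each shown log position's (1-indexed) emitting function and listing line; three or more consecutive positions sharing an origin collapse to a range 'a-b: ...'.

Answer: the defect is in process_batch at line 28.
Key observation: Every logged value matches the working version; the printed result is what differs.
Call chain: main -> process_batch(12, 2) (called at line 38).
First divergence: none — the logs agree in full.
Execution walk:
  rate_window([2, 12, 8, 8], 8) -> 2  [called from sum_active, line 9]
  sum_active([2, 12, 8, 8], 8) -> 24  [called from index_entries, line 22]
  merge_totals(24, 2) -> 12  [called from index_entries, line 24]
  index_entries([2, 12, 8, 8], 8) -> 12  [called from main, line 36]
  process_batch(12, 2) -> 1  [called from main, line 38]
Log line origins:
  1 — main, line 35
  2 — index_entries, line 21
  3 — sum_active, line 8
  4 — rate_window, line 2
  5 — sum_active, line 10
  6 — merge_totals, line 15
  7 — main, line 37
  8 — process_batch, line 27
A correct fix: line 28: replace `2` with `0`.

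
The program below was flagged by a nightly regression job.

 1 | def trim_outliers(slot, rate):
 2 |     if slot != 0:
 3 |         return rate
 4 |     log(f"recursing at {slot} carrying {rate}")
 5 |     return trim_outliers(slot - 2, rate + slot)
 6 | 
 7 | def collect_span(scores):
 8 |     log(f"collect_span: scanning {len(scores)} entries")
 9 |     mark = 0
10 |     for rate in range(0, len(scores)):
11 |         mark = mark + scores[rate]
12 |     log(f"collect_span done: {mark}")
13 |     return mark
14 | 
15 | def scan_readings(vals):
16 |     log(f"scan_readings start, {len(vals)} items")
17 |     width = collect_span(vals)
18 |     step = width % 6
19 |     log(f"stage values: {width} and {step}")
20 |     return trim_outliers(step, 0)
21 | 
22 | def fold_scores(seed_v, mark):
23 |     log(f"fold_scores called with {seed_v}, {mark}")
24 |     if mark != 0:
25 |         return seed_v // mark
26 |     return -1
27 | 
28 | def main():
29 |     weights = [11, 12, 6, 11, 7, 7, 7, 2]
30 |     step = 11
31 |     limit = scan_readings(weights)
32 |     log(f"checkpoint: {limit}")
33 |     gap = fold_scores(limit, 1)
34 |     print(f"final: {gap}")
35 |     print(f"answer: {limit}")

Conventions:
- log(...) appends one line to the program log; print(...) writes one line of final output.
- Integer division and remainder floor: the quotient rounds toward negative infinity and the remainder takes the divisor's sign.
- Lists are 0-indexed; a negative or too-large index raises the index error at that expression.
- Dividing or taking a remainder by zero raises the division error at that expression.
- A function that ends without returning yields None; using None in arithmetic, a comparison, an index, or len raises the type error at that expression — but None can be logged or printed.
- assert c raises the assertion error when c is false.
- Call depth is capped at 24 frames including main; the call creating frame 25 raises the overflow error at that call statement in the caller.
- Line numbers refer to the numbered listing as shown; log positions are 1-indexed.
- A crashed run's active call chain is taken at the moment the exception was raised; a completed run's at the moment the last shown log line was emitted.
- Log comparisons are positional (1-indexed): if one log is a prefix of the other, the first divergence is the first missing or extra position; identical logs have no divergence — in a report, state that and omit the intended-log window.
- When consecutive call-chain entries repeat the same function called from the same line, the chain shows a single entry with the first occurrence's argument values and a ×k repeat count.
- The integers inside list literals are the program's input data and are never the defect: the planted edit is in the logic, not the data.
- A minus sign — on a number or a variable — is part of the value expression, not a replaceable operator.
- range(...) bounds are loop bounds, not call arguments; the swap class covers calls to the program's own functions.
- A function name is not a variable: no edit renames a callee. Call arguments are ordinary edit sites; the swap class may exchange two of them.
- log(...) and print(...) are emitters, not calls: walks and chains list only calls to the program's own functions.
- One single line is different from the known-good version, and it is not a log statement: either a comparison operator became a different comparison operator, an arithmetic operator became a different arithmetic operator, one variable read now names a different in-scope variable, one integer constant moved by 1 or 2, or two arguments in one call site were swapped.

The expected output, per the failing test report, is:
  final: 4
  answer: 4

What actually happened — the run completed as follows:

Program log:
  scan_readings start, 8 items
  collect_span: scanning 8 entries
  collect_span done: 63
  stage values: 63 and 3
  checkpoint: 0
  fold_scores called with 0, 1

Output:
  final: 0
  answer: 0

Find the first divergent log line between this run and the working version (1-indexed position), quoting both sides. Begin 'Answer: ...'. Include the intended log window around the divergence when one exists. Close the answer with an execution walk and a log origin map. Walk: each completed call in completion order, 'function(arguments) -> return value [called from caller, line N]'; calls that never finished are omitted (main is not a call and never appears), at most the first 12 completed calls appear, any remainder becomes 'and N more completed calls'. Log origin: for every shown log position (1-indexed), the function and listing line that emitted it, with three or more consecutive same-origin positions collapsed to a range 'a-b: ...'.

Answer: at position 5 the run shows 'checkpoint: 0' where the working version logs 'recursing at 3 carrying 0'.
Intended log window:
  3: collect_span done: 63
  4: stage values: 63 and 3
  5: recursing at 3 carrying 0
  6: recursing at 1 carrying 3
Execution walk:
  collect_span([11, 12, 6, 11, 7, 7, 7, 2]) -> 63  [called from scan_readings, line 17]
  trim_outliers(3, 0) -> 0  [called from scan_readings, line 20]
  scan_readings([11, 12, 6, 11, 7, 7, 7, 2]) -> 0  [called from main, line 31]
  fold_scores(0, 1) -> 0  [called from main, line 33]
Log origins:
  1 — scan_readings, line 16
  2 — collect_span, line 8
  3 — collect_span, line 12
  4 — scan_readings, line 19
  5 — main, line 32
  6 — fold_scores, line 23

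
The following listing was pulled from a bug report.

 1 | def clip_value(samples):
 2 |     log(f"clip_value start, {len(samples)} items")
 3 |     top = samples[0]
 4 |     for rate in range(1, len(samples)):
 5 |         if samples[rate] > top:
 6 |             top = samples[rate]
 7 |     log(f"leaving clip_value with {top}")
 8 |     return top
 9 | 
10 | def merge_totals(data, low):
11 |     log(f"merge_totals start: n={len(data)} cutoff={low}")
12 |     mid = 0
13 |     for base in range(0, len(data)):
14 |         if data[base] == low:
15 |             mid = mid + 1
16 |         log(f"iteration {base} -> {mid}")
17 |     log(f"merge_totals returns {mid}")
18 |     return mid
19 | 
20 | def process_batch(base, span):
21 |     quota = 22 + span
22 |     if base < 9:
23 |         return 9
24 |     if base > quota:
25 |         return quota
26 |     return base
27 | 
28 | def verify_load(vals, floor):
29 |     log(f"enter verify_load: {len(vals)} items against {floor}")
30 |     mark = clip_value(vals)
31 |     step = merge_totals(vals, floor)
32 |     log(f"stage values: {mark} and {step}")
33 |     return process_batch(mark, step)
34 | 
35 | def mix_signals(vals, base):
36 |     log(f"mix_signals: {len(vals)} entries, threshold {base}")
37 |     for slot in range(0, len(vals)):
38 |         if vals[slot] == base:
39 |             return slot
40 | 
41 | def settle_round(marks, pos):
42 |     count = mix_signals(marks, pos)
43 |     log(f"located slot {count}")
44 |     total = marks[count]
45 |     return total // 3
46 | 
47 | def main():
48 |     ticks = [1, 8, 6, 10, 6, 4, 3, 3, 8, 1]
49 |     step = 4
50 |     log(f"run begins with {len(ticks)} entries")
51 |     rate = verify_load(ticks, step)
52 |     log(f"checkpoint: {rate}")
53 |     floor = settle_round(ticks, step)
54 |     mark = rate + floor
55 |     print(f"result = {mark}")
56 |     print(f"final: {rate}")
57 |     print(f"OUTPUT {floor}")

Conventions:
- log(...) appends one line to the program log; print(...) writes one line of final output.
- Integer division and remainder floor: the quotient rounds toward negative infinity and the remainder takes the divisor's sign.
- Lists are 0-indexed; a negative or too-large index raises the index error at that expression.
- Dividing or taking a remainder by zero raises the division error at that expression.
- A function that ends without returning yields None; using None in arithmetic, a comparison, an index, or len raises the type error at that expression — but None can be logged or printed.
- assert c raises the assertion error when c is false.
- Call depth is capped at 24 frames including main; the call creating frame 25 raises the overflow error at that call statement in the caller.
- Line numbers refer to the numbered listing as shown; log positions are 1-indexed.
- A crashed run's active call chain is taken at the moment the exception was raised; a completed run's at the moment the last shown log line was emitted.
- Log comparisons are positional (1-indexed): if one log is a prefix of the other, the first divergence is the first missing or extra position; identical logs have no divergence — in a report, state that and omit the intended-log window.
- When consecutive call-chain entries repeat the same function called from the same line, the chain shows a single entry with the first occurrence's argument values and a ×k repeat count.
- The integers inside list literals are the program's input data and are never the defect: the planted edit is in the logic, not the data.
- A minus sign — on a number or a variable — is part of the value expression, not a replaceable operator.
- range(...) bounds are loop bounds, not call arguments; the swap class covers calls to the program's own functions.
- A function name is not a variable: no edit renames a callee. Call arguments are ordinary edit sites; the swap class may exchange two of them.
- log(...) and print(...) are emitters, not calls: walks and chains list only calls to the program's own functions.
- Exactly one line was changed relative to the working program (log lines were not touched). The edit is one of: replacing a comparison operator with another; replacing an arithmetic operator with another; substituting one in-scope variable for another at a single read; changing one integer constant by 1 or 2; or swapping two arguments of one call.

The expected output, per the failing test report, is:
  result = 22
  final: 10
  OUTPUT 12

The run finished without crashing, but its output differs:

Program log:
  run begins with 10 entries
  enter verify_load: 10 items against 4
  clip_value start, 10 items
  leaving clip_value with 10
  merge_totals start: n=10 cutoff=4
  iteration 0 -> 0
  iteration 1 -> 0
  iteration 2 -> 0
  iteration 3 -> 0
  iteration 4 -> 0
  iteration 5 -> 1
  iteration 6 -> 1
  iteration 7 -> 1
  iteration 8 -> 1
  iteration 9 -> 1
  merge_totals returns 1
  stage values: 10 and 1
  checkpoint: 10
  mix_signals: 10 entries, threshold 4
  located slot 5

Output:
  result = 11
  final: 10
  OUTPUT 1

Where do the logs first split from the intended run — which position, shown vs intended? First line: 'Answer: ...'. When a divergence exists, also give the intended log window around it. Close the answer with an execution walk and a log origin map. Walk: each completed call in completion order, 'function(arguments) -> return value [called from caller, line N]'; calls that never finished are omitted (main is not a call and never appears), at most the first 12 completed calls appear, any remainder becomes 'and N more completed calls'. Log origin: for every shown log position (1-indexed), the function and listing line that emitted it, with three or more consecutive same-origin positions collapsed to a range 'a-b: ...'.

Answer: none; the two logs match at every position.
Execution walk:
  clip_value([1, 8, 6, 10, 6, 4, 3, 3, 8, 1]) -> 10  [called from verify_load, line 30]
  merge_totals([1, 8, 6, 10, 6, 4, 3, 3, 8, 1], 4) -> 1  [called from verify_load, line 31]
  process_batch(10, 1) -> 10  [called from verify_load, line 33]
  verify_load([1, 8, 6, 10, 6, 4, 3, 3, 8, 1], 4) -> 10  [called from main, line 51]
  mix_signals([1, 8, 6, 10, 6, 4, 3, 3, 8, 1], 4) -> 5  [called from settle_round, line 42]
  settle_round([1, 8, 6, 10, 6, 4, 3, 3, 8, 1], 4) -> 1  [called from main, line 53]
Origin of each log line:
  1: emitted by main (line 50)
  2: emitted by verify_load (line 29)
  3: emitted by clip_value (line 2)
  4: emitted by clip_value (line 7)
  5: emitted by merge_totals (line 11)
  6-15: emitted by merge_totals (line 16)
  16: emitted by merge_totals (line 17)
  17: emitted by verify_load (line 32)
  18: emitted by main (line 52)
  19: emitted by mix_signals (line 36)
  20: emitted by settle_round (line 43)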